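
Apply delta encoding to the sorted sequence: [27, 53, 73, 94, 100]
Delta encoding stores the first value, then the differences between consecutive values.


First value: 27
Deltas:
  53 - 27 = 26
  73 - 53 = 20
  94 - 73 = 21
  100 - 94 = 6


Delta encoded: [27, 26, 20, 21, 6]


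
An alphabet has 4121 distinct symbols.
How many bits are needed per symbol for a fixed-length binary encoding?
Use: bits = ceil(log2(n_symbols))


log2(4121) = 12.0088
Bracket: 2^12 = 4096 < 4121 <= 2^13 = 8192
So ceil(log2(4121)) = 13

bits = ceil(log2(4121)) = ceil(12.0088) = 13 bits


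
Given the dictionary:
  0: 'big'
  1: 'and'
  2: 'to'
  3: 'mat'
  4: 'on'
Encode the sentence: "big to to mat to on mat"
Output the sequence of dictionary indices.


Look up each word in the dictionary:
  'big' -> 0
  'to' -> 2
  'to' -> 2
  'mat' -> 3
  'to' -> 2
  'on' -> 4
  'mat' -> 3

Encoded: [0, 2, 2, 3, 2, 4, 3]


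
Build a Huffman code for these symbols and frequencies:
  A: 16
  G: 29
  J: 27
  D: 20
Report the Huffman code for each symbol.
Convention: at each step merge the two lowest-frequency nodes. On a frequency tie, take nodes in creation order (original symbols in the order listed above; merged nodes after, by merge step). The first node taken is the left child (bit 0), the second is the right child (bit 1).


Huffman tree construction:
Step 1: Merge A(16) + D(20) = 36
Step 2: Merge J(27) + G(29) = 56
Step 3: Merge (A+D)(36) + (J+G)(56) = 92
Read each symbol's code off the tree from the root (left child = 0, right child = 1).

Codes:
  A: 00 (length 2)
  G: 11 (length 2)
  J: 10 (length 2)
  D: 01 (length 2)
Average code length: 184/92 = 2.0000 bits/symbol


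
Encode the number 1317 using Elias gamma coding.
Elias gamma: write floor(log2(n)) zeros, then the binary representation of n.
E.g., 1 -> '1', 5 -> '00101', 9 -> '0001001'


num_bits = floor(log2(1317)) + 1 = 11
leading_zeros = num_bits - 1 = 10
binary(1317) = 10100100101

Elias gamma(1317) = '0000000000' + '10100100101' = 000000000010100100101 (21 bits)


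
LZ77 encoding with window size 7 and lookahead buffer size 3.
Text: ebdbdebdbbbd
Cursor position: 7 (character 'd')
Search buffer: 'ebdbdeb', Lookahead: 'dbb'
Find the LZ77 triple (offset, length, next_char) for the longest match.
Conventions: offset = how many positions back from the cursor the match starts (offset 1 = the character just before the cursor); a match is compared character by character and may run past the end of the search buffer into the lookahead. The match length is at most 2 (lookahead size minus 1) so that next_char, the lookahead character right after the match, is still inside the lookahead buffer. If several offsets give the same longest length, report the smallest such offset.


Try each offset into the search buffer:
  offset=1 (pos 6, char 'b'): match length 0
  offset=2 (pos 5, char 'e'): match length 0
  offset=3 (pos 4, char 'd'): match length 1
  offset=4 (pos 3, char 'b'): match length 0
  offset=5 (pos 2, char 'd'): match length 2
  offset=6 (pos 1, char 'b'): match length 0
  offset=7 (pos 0, char 'e'): match length 0
Longest match has length 2 at offset 5.
next_char = character at position 7 + 2 = 9 -> 'b'

Best match: offset=5, length=2 (matching 'db' starting at position 2)
LZ77 triple: (5, 2, 'b')


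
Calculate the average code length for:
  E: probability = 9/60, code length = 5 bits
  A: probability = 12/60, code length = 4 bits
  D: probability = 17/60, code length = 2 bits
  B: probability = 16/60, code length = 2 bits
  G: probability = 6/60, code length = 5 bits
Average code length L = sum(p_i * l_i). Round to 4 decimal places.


Weighted contributions p_i * l_i:
  E: (9/60) * 5 = 45/60
  A: (12/60) * 4 = 48/60
  D: (17/60) * 2 = 34/60
  B: (16/60) * 2 = 32/60
  G: (6/60) * 5 = 30/60
Sum = (45 + 48 + 34 + 32 + 30)/60 = 189/60

L = 189/60 = 3.1500 bits/symbol


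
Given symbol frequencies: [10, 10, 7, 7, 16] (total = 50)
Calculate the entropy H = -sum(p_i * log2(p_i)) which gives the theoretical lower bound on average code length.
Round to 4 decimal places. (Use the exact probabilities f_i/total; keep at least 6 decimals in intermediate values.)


Per-symbol terms -p_i * log2(p_i) with p_i = f_i/50:
  p = 10/50 = 0.200000: log2(p) = -2.321928, -p*log2(p) = 0.464386
  p = 10/50 = 0.200000: log2(p) = -2.321928, -p*log2(p) = 0.464386
  p = 7/50 = 0.140000: log2(p) = -2.836501, -p*log2(p) = 0.397110
  p = 7/50 = 0.140000: log2(p) = -2.836501, -p*log2(p) = 0.397110
  p = 16/50 = 0.320000: log2(p) = -1.643856, -p*log2(p) = 0.526034
H = 0.464386 + 0.464386 + 0.397110 + 0.397110 + 0.526034 = 2.249026

H = 2.249 bits/symbol


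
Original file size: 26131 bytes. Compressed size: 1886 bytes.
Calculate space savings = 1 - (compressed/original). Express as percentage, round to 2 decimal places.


ratio = compressed/original = 1886/26131 = 0.072175
savings = 1 - ratio = 1 - 0.072175 = 0.927825
as a percentage: 0.927825 * 100 = 92.78%

Space savings = 1 - 1886/26131 = 92.78%


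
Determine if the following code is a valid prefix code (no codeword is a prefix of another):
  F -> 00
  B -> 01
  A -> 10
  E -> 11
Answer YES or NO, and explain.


Checking each pair (does one codeword prefix another?):
  F='00' vs B='01': no prefix
  F='00' vs A='10': no prefix
  F='00' vs E='11': no prefix
  B='01' vs F='00': no prefix
  B='01' vs A='10': no prefix
  B='01' vs E='11': no prefix
  A='10' vs F='00': no prefix
  A='10' vs B='01': no prefix
  A='10' vs E='11': no prefix
  E='11' vs F='00': no prefix
  E='11' vs B='01': no prefix
  E='11' vs A='10': no prefix
No violation found over all pairs.

YES -- this is a valid prefix code. No codeword is a prefix of any other codeword.


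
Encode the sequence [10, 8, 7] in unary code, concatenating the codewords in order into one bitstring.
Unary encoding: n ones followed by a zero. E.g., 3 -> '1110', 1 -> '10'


Encode each number as n ones followed by a terminating 0:
  10 -> 11111111110 (11 bits)
  8 -> 111111110 (9 bits)
  7 -> 11111110 (8 bits)
Total length = 11 + 9 + 8 = 28 bits.

Unary([10, 8, 7]) = 1111111111011111111011111110 (28 bits)


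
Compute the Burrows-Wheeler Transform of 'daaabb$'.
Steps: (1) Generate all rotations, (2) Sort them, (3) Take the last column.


Rotations (sorted):
  0: $daaabb -> last char: b
  1: aaabb$d -> last char: d
  2: aabb$da -> last char: a
  3: abb$daa -> last char: a
  4: b$daaab -> last char: b
  5: bb$daaa -> last char: a
  6: daaabb$ -> last char: $


BWT = bdaaba$


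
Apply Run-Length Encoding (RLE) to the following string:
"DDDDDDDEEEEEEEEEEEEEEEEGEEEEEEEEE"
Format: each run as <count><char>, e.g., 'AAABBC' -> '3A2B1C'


Scanning runs left to right:
  i=0: run of 'D' x 7 -> '7D'
  i=7: run of 'E' x 16 -> '16E'
  i=23: run of 'G' x 1 -> '1G'
  i=24: run of 'E' x 9 -> '9E'

RLE = 7D16E1G9E


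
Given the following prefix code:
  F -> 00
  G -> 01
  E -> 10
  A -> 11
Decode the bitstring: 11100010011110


Decoding step by step:
Bits 11 -> A
Bits 10 -> E
Bits 00 -> F
Bits 10 -> E
Bits 01 -> G
Bits 11 -> A
Bits 10 -> E


Decoded message: AEFEGAE


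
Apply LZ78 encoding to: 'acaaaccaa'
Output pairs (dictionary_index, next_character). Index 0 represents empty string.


LZ78 encoding steps:
Dictionary: {0: ''}
Step 1: w='' (idx 0), next='a' -> output (0, 'a'), add 'a' as idx 1
Step 2: w='' (idx 0), next='c' -> output (0, 'c'), add 'c' as idx 2
Step 3: w='a' (idx 1), next='a' -> output (1, 'a'), add 'aa' as idx 3
Step 4: w='a' (idx 1), next='c' -> output (1, 'c'), add 'ac' as idx 4
Step 5: w='c' (idx 2), next='a' -> output (2, 'a'), add 'ca' as idx 5
Step 6: w='a' (idx 1), end of input -> output (1, '')


Encoded: [(0, 'a'), (0, 'c'), (1, 'a'), (1, 'c'), (2, 'a'), (1, '')]


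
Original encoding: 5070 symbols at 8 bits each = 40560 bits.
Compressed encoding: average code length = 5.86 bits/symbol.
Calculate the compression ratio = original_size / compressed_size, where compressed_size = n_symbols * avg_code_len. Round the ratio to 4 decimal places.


original_size = n_symbols * orig_bits = 5070 * 8 = 40560 bits
compressed_size = n_symbols * avg_code_len = 5070 * 5.86 = 29710.2 bits
ratio = original_size / compressed_size = 40560 / 29710.2 = 1.3652

Compression ratio = 1.3652


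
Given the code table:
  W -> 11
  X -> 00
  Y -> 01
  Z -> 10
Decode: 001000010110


Decoding:
00 -> X
10 -> Z
00 -> X
01 -> Y
01 -> Y
10 -> Z


Result: XZXYYZ


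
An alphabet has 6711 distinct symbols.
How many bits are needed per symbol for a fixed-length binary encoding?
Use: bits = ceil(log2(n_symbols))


log2(6711) = 12.7123
Bracket: 2^12 = 4096 < 6711 <= 2^13 = 8192
So ceil(log2(6711)) = 13

bits = ceil(log2(6711)) = ceil(12.7123) = 13 bits


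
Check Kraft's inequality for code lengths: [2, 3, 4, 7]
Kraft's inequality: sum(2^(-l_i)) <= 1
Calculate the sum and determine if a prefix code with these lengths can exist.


Sum = 2^(-2) + 2^(-3) + 2^(-4) + 2^(-7)
    = 0.25 + 0.125 + 0.0625 + 0.0078125
    = 57/128 = 0.4453125
Since 0.4453125 <= 1, Kraft's inequality IS satisfied.
A prefix code with these lengths CAN exist.

Kraft sum = 0.4453125. Satisfied.


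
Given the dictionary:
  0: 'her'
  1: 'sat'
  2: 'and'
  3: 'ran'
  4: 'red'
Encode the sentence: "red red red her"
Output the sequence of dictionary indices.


Look up each word in the dictionary:
  'red' -> 4
  'red' -> 4
  'red' -> 4
  'her' -> 0

Encoded: [4, 4, 4, 0]


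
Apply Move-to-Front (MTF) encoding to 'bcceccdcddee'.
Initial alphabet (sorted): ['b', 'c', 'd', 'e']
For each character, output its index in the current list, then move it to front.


MTF encoding:
'b': index 0 in ['b', 'c', 'd', 'e'] -> ['b', 'c', 'd', 'e']
'c': index 1 in ['b', 'c', 'd', 'e'] -> ['c', 'b', 'd', 'e']
'c': index 0 in ['c', 'b', 'd', 'e'] -> ['c', 'b', 'd', 'e']
'e': index 3 in ['c', 'b', 'd', 'e'] -> ['e', 'c', 'b', 'd']
'c': index 1 in ['e', 'c', 'b', 'd'] -> ['c', 'e', 'b', 'd']
'c': index 0 in ['c', 'e', 'b', 'd'] -> ['c', 'e', 'b', 'd']
'd': index 3 in ['c', 'e', 'b', 'd'] -> ['d', 'c', 'e', 'b']
'c': index 1 in ['d', 'c', 'e', 'b'] -> ['c', 'd', 'e', 'b']
'd': index 1 in ['c', 'd', 'e', 'b'] -> ['d', 'c', 'e', 'b']
'd': index 0 in ['d', 'c', 'e', 'b'] -> ['d', 'c', 'e', 'b']
'e': index 2 in ['d', 'c', 'e', 'b'] -> ['e', 'd', 'c', 'b']
'e': index 0 in ['e', 'd', 'c', 'b'] -> ['e', 'd', 'c', 'b']


Output: [0, 1, 0, 3, 1, 0, 3, 1, 1, 0, 2, 0]


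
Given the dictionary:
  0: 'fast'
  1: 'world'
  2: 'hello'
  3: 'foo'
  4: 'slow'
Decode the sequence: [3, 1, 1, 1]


Look up each index in the dictionary:
  3 -> 'foo'
  1 -> 'world'
  1 -> 'world'
  1 -> 'world'

Decoded: "foo world world world"


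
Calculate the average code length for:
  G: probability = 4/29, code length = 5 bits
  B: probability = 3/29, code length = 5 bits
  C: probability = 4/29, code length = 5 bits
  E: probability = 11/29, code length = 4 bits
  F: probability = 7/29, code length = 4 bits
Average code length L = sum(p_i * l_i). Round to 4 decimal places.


Weighted contributions p_i * l_i:
  G: (4/29) * 5 = 20/29
  B: (3/29) * 5 = 15/29
  C: (4/29) * 5 = 20/29
  E: (11/29) * 4 = 44/29
  F: (7/29) * 4 = 28/29
Sum = (20 + 15 + 20 + 44 + 28)/29 = 127/29

L = 127/29 = 4.3793 bits/symbol


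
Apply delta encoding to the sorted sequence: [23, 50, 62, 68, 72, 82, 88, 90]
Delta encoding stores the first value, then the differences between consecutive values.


First value: 23
Deltas:
  50 - 23 = 27
  62 - 50 = 12
  68 - 62 = 6
  72 - 68 = 4
  82 - 72 = 10
  88 - 82 = 6
  90 - 88 = 2


Delta encoded: [23, 27, 12, 6, 4, 10, 6, 2]


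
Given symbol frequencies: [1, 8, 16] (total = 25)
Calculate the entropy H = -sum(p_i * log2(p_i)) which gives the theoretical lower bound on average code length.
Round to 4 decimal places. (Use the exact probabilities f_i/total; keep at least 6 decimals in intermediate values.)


Per-symbol terms -p_i * log2(p_i) with p_i = f_i/25:
  p = 1/25 = 0.040000: log2(p) = -4.643856, -p*log2(p) = 0.185754
  p = 8/25 = 0.320000: log2(p) = -1.643856, -p*log2(p) = 0.526034
  p = 16/25 = 0.640000: log2(p) = -0.643856, -p*log2(p) = 0.412068
H = 0.185754 + 0.526034 + 0.412068 = 1.123856

H = 1.1239 bits/symbol


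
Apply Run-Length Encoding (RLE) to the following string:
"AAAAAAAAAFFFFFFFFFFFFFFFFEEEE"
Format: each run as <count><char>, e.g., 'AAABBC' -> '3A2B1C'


Scanning runs left to right:
  i=0: run of 'A' x 9 -> '9A'
  i=9: run of 'F' x 16 -> '16F'
  i=25: run of 'E' x 4 -> '4E'

RLE = 9A16F4E


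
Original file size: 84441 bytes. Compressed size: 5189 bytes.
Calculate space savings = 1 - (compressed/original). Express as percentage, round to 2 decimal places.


ratio = compressed/original = 5189/84441 = 0.061451
savings = 1 - ratio = 1 - 0.061451 = 0.938549
as a percentage: 0.938549 * 100 = 93.85%

Space savings = 1 - 5189/84441 = 93.85%


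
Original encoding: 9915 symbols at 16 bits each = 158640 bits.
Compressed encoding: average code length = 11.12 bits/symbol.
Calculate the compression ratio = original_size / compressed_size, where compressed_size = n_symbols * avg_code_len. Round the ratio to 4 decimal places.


original_size = n_symbols * orig_bits = 9915 * 16 = 158640 bits
compressed_size = n_symbols * avg_code_len = 9915 * 11.12 = 110254.8 bits
ratio = original_size / compressed_size = 158640 / 110254.8 = 1.4388

Compression ratio = 1.4388


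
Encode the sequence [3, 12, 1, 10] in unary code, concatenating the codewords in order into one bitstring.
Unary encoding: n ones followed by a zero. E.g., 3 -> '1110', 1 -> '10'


Encode each number as n ones followed by a terminating 0:
  3 -> 1110 (4 bits)
  12 -> 1111111111110 (13 bits)
  1 -> 10 (2 bits)
  10 -> 11111111110 (11 bits)
Total length = 4 + 13 + 2 + 11 = 30 bits.

Unary([3, 12, 1, 10]) = 111011111111111101011111111110 (30 bits)


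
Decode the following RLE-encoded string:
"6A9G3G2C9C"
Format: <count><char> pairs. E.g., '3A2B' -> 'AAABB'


Expanding each <count><char> pair:
  6A -> 'AAAAAA'
  9G -> 'GGGGGGGGG'
  3G -> 'GGG'
  2C -> 'CC'
  9C -> 'CCCCCCCCC'

Decoded = AAAAAAGGGGGGGGGGGGCCCCCCCCCCC


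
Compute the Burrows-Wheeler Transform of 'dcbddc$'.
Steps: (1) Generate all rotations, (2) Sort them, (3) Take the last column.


Rotations (sorted):
  0: $dcbddc -> last char: c
  1: bddc$dc -> last char: c
  2: c$dcbdd -> last char: d
  3: cbddc$d -> last char: d
  4: dc$dcbd -> last char: d
  5: dcbddc$ -> last char: $
  6: ddc$dcb -> last char: b


BWT = ccddd$b


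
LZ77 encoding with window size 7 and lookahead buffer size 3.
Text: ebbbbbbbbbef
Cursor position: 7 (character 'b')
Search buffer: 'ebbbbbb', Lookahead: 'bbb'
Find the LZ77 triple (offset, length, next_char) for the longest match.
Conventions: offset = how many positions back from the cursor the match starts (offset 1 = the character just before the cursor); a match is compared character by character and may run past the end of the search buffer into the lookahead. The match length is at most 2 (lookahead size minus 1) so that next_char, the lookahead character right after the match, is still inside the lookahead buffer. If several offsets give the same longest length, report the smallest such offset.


Try each offset into the search buffer:
  offset=1 (pos 6, char 'b'): match length 2
  offset=2 (pos 5, char 'b'): match length 2
  offset=3 (pos 4, char 'b'): match length 2
  offset=4 (pos 3, char 'b'): match length 2
  offset=5 (pos 2, char 'b'): match length 2
  offset=6 (pos 1, char 'b'): match length 2
  offset=7 (pos 0, char 'e'): match length 0
Longest match has length 2, found at offsets 1, 2, 3, 4, 5, 6; take the smallest, offset 1.
next_char = character at position 7 + 2 = 9 -> 'b'

Best match: offset=1, length=2 (matching 'bb' starting at position 6)
LZ77 triple: (1, 2, 'b')


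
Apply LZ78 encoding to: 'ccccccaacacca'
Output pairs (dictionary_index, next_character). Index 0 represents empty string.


LZ78 encoding steps:
Dictionary: {0: ''}
Step 1: w='' (idx 0), next='c' -> output (0, 'c'), add 'c' as idx 1
Step 2: w='c' (idx 1), next='c' -> output (1, 'c'), add 'cc' as idx 2
Step 3: w='cc' (idx 2), next='c' -> output (2, 'c'), add 'ccc' as idx 3
Step 4: w='' (idx 0), next='a' -> output (0, 'a'), add 'a' as idx 4
Step 5: w='a' (idx 4), next='c' -> output (4, 'c'), add 'ac' as idx 5
Step 6: w='ac' (idx 5), next='c' -> output (5, 'c'), add 'acc' as idx 6
Step 7: w='a' (idx 4), end of input -> output (4, '')


Encoded: [(0, 'c'), (1, 'c'), (2, 'c'), (0, 'a'), (4, 'c'), (5, 'c'), (4, '')]


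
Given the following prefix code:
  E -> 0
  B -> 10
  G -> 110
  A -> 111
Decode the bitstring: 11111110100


Decoding step by step:
Bits 111 -> A
Bits 111 -> A
Bits 10 -> B
Bits 10 -> B
Bits 0 -> E


Decoded message: AABBE


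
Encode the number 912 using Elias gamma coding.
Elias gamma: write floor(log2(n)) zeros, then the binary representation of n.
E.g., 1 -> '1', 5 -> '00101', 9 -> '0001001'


num_bits = floor(log2(912)) + 1 = 10
leading_zeros = num_bits - 1 = 9
binary(912) = 1110010000

Elias gamma(912) = '000000000' + '1110010000' = 0000000001110010000 (19 bits)


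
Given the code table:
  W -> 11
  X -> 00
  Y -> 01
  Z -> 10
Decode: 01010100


Decoding:
01 -> Y
01 -> Y
01 -> Y
00 -> X


Result: YYYX


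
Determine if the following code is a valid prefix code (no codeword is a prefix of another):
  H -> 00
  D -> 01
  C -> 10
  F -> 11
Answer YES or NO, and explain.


Checking each pair (does one codeword prefix another?):
  H='00' vs D='01': no prefix
  H='00' vs C='10': no prefix
  H='00' vs F='11': no prefix
  D='01' vs H='00': no prefix
  D='01' vs C='10': no prefix
  D='01' vs F='11': no prefix
  C='10' vs H='00': no prefix
  C='10' vs D='01': no prefix
  C='10' vs F='11': no prefix
  F='11' vs H='00': no prefix
  F='11' vs D='01': no prefix
  F='11' vs C='10': no prefix
No violation found over all pairs.

YES -- this is a valid prefix code. No codeword is a prefix of any other codeword.


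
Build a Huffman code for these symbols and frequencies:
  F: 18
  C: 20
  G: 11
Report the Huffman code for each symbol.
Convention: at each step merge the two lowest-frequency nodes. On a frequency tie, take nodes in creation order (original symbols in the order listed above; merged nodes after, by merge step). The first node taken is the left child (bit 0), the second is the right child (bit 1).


Huffman tree construction:
Step 1: Merge G(11) + F(18) = 29
Step 2: Merge C(20) + (G+F)(29) = 49
Read each symbol's code off the tree from the root (left child = 0, right child = 1).

Codes:
  F: 11 (length 2)
  C: 0 (length 1)
  G: 10 (length 2)
Average code length: 78/49 = 1.5918 bits/symbol


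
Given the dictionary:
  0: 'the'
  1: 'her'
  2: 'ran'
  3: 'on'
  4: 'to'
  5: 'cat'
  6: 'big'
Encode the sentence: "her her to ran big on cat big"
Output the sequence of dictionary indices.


Look up each word in the dictionary:
  'her' -> 1
  'her' -> 1
  'to' -> 4
  'ran' -> 2
  'big' -> 6
  'on' -> 3
  'cat' -> 5
  'big' -> 6

Encoded: [1, 1, 4, 2, 6, 3, 5, 6]


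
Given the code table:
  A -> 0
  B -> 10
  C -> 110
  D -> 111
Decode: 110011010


Decoding:
110 -> C
0 -> A
110 -> C
10 -> B


Result: CACB


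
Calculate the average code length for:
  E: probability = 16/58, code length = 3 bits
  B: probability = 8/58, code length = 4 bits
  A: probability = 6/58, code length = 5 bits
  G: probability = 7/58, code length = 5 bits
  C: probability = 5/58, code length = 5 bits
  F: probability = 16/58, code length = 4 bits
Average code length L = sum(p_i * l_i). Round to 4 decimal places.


Weighted contributions p_i * l_i:
  E: (16/58) * 3 = 48/58
  B: (8/58) * 4 = 32/58
  A: (6/58) * 5 = 30/58
  G: (7/58) * 5 = 35/58
  C: (5/58) * 5 = 25/58
  F: (16/58) * 4 = 64/58
Sum = (48 + 32 + 30 + 35 + 25 + 64)/58 = 234/58

L = 234/58 = 4.0345 bits/symbol


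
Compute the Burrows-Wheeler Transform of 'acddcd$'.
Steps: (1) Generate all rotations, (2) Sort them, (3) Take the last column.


Rotations (sorted):
  0: $acddcd -> last char: d
  1: acddcd$ -> last char: $
  2: cd$acdd -> last char: d
  3: cddcd$a -> last char: a
  4: d$acddc -> last char: c
  5: dcd$acd -> last char: d
  6: ddcd$ac -> last char: c


BWT = d$dacdc


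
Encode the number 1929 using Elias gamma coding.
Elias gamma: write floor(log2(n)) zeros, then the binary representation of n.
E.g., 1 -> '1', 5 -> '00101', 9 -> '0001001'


num_bits = floor(log2(1929)) + 1 = 11
leading_zeros = num_bits - 1 = 10
binary(1929) = 11110001001

Elias gamma(1929) = '0000000000' + '11110001001' = 000000000011110001001 (21 bits)


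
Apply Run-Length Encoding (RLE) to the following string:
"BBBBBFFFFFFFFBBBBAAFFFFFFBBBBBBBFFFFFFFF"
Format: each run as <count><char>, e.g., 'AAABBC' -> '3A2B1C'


Scanning runs left to right:
  i=0: run of 'B' x 5 -> '5B'
  i=5: run of 'F' x 8 -> '8F'
  i=13: run of 'B' x 4 -> '4B'
  i=17: run of 'A' x 2 -> '2A'
  i=19: run of 'F' x 6 -> '6F'
  i=25: run of 'B' x 7 -> '7B'
  i=32: run of 'F' x 8 -> '8F'

RLE = 5B8F4B2A6F7B8F


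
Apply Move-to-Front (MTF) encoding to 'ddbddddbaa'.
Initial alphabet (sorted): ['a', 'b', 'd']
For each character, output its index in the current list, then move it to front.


MTF encoding:
'd': index 2 in ['a', 'b', 'd'] -> ['d', 'a', 'b']
'd': index 0 in ['d', 'a', 'b'] -> ['d', 'a', 'b']
'b': index 2 in ['d', 'a', 'b'] -> ['b', 'd', 'a']
'd': index 1 in ['b', 'd', 'a'] -> ['d', 'b', 'a']
'd': index 0 in ['d', 'b', 'a'] -> ['d', 'b', 'a']
'd': index 0 in ['d', 'b', 'a'] -> ['d', 'b', 'a']
'd': index 0 in ['d', 'b', 'a'] -> ['d', 'b', 'a']
'b': index 1 in ['d', 'b', 'a'] -> ['b', 'd', 'a']
'a': index 2 in ['b', 'd', 'a'] -> ['a', 'b', 'd']
'a': index 0 in ['a', 'b', 'd'] -> ['a', 'b', 'd']


Output: [2, 0, 2, 1, 0, 0, 0, 1, 2, 0]


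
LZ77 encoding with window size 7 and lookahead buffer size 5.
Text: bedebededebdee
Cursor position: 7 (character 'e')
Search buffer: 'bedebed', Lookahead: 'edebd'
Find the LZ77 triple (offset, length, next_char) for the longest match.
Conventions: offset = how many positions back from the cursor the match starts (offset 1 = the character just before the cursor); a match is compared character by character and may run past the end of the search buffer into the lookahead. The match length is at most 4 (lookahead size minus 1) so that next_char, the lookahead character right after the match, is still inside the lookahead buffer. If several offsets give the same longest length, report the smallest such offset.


Try each offset into the search buffer:
  offset=1 (pos 6, char 'd'): match length 0
  offset=2 (pos 5, char 'e'): match length 3
  offset=3 (pos 4, char 'b'): match length 0
  offset=4 (pos 3, char 'e'): match length 1
  offset=5 (pos 2, char 'd'): match length 0
  offset=6 (pos 1, char 'e'): match length 4
  offset=7 (pos 0, char 'b'): match length 0
Longest match has length 4 at offset 6.
next_char = character at position 7 + 4 = 11 -> 'd'

Best match: offset=6, length=4 (matching 'edeb' starting at position 1)
LZ77 triple: (6, 4, 'd')


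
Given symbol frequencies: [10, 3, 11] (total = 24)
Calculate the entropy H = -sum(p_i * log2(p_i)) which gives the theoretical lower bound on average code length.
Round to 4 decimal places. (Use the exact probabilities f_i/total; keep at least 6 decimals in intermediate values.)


Per-symbol terms -p_i * log2(p_i) with p_i = f_i/24:
  p = 10/24 = 0.416667: log2(p) = -1.263034, -p*log2(p) = 0.526264
  p = 3/24 = 0.125000: log2(p) = -3.000000, -p*log2(p) = 0.375000
  p = 11/24 = 0.458333: log2(p) = -1.125531, -p*log2(p) = 0.515868
H = 0.526264 + 0.375000 + 0.515868 = 1.417132

H = 1.4171 bits/symbol


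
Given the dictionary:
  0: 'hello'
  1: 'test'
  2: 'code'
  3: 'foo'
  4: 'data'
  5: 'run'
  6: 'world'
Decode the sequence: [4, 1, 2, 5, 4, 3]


Look up each index in the dictionary:
  4 -> 'data'
  1 -> 'test'
  2 -> 'code'
  5 -> 'run'
  4 -> 'data'
  3 -> 'foo'

Decoded: "data test code run data foo"


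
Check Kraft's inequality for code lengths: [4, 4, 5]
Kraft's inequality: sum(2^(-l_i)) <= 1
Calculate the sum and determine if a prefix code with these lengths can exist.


Sum = 2^(-4) + 2^(-4) + 2^(-5)
    = 0.0625 + 0.0625 + 0.03125
    = 5/32 = 0.15625
Since 0.15625 <= 1, Kraft's inequality IS satisfied.
A prefix code with these lengths CAN exist.

Kraft sum = 0.15625. Satisfied.


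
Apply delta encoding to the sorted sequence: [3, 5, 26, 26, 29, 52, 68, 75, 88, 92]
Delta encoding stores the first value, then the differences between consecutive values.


First value: 3
Deltas:
  5 - 3 = 2
  26 - 5 = 21
  26 - 26 = 0
  29 - 26 = 3
  52 - 29 = 23
  68 - 52 = 16
  75 - 68 = 7
  88 - 75 = 13
  92 - 88 = 4


Delta encoded: [3, 2, 21, 0, 3, 23, 16, 7, 13, 4]


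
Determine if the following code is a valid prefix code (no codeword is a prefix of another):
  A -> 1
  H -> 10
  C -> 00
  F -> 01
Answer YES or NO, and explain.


Checking each pair (does one codeword prefix another?):
  A='1' vs H='10': prefix -- VIOLATION

NO -- this is NOT a valid prefix code. A (1) is a prefix of H (10).


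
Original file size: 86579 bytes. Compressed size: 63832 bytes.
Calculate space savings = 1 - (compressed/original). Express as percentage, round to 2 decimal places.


ratio = compressed/original = 63832/86579 = 0.737269
savings = 1 - ratio = 1 - 0.737269 = 0.262731
as a percentage: 0.262731 * 100 = 26.27%

Space savings = 1 - 63832/86579 = 26.27%


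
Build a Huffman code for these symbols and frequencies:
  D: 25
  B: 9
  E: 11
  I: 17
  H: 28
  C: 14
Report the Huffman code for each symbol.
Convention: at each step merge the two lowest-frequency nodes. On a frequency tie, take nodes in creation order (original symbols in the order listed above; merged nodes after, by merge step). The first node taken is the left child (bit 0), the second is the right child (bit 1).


Huffman tree construction:
Step 1: Merge B(9) + E(11) = 20
Step 2: Merge C(14) + I(17) = 31
Step 3: Merge (B+E)(20) + D(25) = 45
Step 4: Merge H(28) + (C+I)(31) = 59
Step 5: Merge ((B+E)+D)(45) + (H+(C+I))(59) = 104
Read each symbol's code off the tree from the root (left child = 0, right child = 1).

Codes:
  D: 01 (length 2)
  B: 000 (length 3)
  E: 001 (length 3)
  I: 111 (length 3)
  H: 10 (length 2)
  C: 110 (length 3)
Average code length: 259/104 = 2.4904 bits/symbol


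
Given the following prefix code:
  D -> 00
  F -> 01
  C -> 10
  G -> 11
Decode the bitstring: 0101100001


Decoding step by step:
Bits 01 -> F
Bits 01 -> F
Bits 10 -> C
Bits 00 -> D
Bits 01 -> F


Decoded message: FFCDF


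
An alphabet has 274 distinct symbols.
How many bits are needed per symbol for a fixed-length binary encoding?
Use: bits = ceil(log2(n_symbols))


log2(274) = 8.098
Bracket: 2^8 = 256 < 274 <= 2^9 = 512
So ceil(log2(274)) = 9

bits = ceil(log2(274)) = ceil(8.098) = 9 bits


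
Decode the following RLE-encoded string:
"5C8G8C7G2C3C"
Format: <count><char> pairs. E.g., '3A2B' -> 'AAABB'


Expanding each <count><char> pair:
  5C -> 'CCCCC'
  8G -> 'GGGGGGGG'
  8C -> 'CCCCCCCC'
  7G -> 'GGGGGGG'
  2C -> 'CC'
  3C -> 'CCC'

Decoded = CCCCCGGGGGGGGCCCCCCCCGGGGGGGCCCCC


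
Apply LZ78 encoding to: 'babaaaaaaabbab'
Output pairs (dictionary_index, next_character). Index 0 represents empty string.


LZ78 encoding steps:
Dictionary: {0: ''}
Step 1: w='' (idx 0), next='b' -> output (0, 'b'), add 'b' as idx 1
Step 2: w='' (idx 0), next='a' -> output (0, 'a'), add 'a' as idx 2
Step 3: w='b' (idx 1), next='a' -> output (1, 'a'), add 'ba' as idx 3
Step 4: w='a' (idx 2), next='a' -> output (2, 'a'), add 'aa' as idx 4
Step 5: w='aa' (idx 4), next='a' -> output (4, 'a'), add 'aaa' as idx 5
Step 6: w='a' (idx 2), next='b' -> output (2, 'b'), add 'ab' as idx 6
Step 7: w='ba' (idx 3), next='b' -> output (3, 'b'), add 'bab' as idx 7


Encoded: [(0, 'b'), (0, 'a'), (1, 'a'), (2, 'a'), (4, 'a'), (2, 'b'), (3, 'b')]


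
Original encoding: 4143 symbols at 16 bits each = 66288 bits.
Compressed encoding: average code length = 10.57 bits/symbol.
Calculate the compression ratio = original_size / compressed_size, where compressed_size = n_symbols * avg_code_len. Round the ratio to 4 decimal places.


original_size = n_symbols * orig_bits = 4143 * 16 = 66288 bits
compressed_size = n_symbols * avg_code_len = 4143 * 10.57 = 43791.51 bits
ratio = original_size / compressed_size = 66288 / 43791.51 = 1.5137

Compression ratio = 1.5137


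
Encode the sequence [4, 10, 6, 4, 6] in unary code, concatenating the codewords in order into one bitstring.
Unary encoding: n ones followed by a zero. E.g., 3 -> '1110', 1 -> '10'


Encode each number as n ones followed by a terminating 0:
  4 -> 11110 (5 bits)
  10 -> 11111111110 (11 bits)
  6 -> 1111110 (7 bits)
  4 -> 11110 (5 bits)
  6 -> 1111110 (7 bits)
Total length = 5 + 11 + 7 + 5 + 7 = 35 bits.

Unary([4, 10, 6, 4, 6]) = 11110111111111101111110111101111110 (35 bits)


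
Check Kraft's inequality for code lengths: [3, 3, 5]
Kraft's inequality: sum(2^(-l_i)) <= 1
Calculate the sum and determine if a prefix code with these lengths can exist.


Sum = 2^(-3) + 2^(-3) + 2^(-5)
    = 0.125 + 0.125 + 0.03125
    = 9/32 = 0.28125
Since 0.28125 <= 1, Kraft's inequality IS satisfied.
A prefix code with these lengths CAN exist.

Kraft sum = 0.28125. Satisfied.


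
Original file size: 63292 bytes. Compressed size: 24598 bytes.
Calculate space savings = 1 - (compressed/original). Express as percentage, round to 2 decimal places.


ratio = compressed/original = 24598/63292 = 0.388643
savings = 1 - ratio = 1 - 0.388643 = 0.611357
as a percentage: 0.611357 * 100 = 61.14%

Space savings = 1 - 24598/63292 = 61.14%


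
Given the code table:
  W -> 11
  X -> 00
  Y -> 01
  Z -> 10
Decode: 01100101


Decoding:
01 -> Y
10 -> Z
01 -> Y
01 -> Y


Result: YZYY


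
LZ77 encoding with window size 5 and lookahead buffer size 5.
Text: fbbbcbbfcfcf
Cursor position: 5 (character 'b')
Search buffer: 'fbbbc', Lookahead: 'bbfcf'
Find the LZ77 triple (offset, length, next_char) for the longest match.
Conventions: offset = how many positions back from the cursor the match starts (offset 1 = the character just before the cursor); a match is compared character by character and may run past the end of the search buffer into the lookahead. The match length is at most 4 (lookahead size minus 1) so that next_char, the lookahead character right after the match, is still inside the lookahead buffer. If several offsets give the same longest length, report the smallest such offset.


Try each offset into the search buffer:
  offset=1 (pos 4, char 'c'): match length 0
  offset=2 (pos 3, char 'b'): match length 1
  offset=3 (pos 2, char 'b'): match length 2
  offset=4 (pos 1, char 'b'): match length 2
  offset=5 (pos 0, char 'f'): match length 0
Longest match has length 2, found at offsets 3, 4; take the smallest, offset 3.
next_char = character at position 5 + 2 = 7 -> 'f'

Best match: offset=3, length=2 (matching 'bb' starting at position 2)
LZ77 triple: (3, 2, 'f')


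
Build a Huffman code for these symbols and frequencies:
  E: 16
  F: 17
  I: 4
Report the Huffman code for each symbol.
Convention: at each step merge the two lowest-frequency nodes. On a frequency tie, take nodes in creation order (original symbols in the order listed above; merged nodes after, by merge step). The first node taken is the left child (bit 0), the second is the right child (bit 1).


Huffman tree construction:
Step 1: Merge I(4) + E(16) = 20
Step 2: Merge F(17) + (I+E)(20) = 37
Read each symbol's code off the tree from the root (left child = 0, right child = 1).

Codes:
  E: 11 (length 2)
  F: 0 (length 1)
  I: 10 (length 2)
Average code length: 57/37 = 1.5405 bits/symbol


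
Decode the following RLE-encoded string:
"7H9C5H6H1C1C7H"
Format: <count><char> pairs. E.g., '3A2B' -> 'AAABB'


Expanding each <count><char> pair:
  7H -> 'HHHHHHH'
  9C -> 'CCCCCCCCC'
  5H -> 'HHHHH'
  6H -> 'HHHHHH'
  1C -> 'C'
  1C -> 'C'
  7H -> 'HHHHHHH'

Decoded = HHHHHHHCCCCCCCCCHHHHHHHHHHHCCHHHHHHH


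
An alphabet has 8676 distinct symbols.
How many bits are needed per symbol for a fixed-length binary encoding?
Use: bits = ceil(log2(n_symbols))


log2(8676) = 13.0828
Bracket: 2^13 = 8192 < 8676 <= 2^14 = 16384
So ceil(log2(8676)) = 14

bits = ceil(log2(8676)) = ceil(13.0828) = 14 bits


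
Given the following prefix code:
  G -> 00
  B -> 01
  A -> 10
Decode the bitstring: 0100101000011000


Decoding step by step:
Bits 01 -> B
Bits 00 -> G
Bits 10 -> A
Bits 10 -> A
Bits 00 -> G
Bits 01 -> B
Bits 10 -> A
Bits 00 -> G


Decoded message: BGAAGBAG


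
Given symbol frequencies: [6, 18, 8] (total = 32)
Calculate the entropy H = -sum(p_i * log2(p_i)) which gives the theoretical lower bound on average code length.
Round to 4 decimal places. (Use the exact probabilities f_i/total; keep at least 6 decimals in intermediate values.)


Per-symbol terms -p_i * log2(p_i) with p_i = f_i/32:
  p = 6/32 = 0.187500: log2(p) = -2.415037, -p*log2(p) = 0.452820
  p = 18/32 = 0.562500: log2(p) = -0.830075, -p*log2(p) = 0.466917
  p = 8/32 = 0.250000: log2(p) = -2.000000, -p*log2(p) = 0.500000
H = 0.452820 + 0.466917 + 0.500000 = 1.419737

H = 1.4197 bits/symbol


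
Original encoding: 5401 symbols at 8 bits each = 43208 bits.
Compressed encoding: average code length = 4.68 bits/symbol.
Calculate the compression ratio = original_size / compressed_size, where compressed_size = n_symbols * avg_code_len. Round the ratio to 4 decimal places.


original_size = n_symbols * orig_bits = 5401 * 8 = 43208 bits
compressed_size = n_symbols * avg_code_len = 5401 * 4.68 = 25276.68 bits
ratio = original_size / compressed_size = 43208 / 25276.68 = 1.7094

Compression ratio = 1.7094


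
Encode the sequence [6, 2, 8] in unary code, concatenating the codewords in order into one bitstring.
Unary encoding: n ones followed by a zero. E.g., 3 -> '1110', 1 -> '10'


Encode each number as n ones followed by a terminating 0:
  6 -> 1111110 (7 bits)
  2 -> 110 (3 bits)
  8 -> 111111110 (9 bits)
Total length = 7 + 3 + 9 = 19 bits.

Unary([6, 2, 8]) = 1111110110111111110 (19 bits)


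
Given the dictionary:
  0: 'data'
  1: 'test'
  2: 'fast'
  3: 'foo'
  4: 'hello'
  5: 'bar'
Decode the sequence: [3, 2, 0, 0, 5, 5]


Look up each index in the dictionary:
  3 -> 'foo'
  2 -> 'fast'
  0 -> 'data'
  0 -> 'data'
  5 -> 'bar'
  5 -> 'bar'

Decoded: "foo fast data data bar bar"


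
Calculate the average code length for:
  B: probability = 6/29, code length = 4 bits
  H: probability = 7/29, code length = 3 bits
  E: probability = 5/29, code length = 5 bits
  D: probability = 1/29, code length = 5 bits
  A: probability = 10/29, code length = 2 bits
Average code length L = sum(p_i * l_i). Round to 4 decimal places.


Weighted contributions p_i * l_i:
  B: (6/29) * 4 = 24/29
  H: (7/29) * 3 = 21/29
  E: (5/29) * 5 = 25/29
  D: (1/29) * 5 = 5/29
  A: (10/29) * 2 = 20/29
Sum = (24 + 21 + 25 + 5 + 20)/29 = 95/29

L = 95/29 = 3.2759 bits/symbol


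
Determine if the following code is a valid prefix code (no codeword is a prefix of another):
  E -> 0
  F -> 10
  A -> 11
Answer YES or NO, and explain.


Checking each pair (does one codeword prefix another?):
  E='0' vs F='10': no prefix
  E='0' vs A='11': no prefix
  F='10' vs E='0': no prefix
  F='10' vs A='11': no prefix
  A='11' vs E='0': no prefix
  A='11' vs F='10': no prefix
No violation found over all pairs.

YES -- this is a valid prefix code. No codeword is a prefix of any other codeword.


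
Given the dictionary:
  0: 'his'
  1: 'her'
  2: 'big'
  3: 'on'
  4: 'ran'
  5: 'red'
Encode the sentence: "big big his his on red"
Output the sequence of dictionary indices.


Look up each word in the dictionary:
  'big' -> 2
  'big' -> 2
  'his' -> 0
  'his' -> 0
  'on' -> 3
  'red' -> 5

Encoded: [2, 2, 0, 0, 3, 5]


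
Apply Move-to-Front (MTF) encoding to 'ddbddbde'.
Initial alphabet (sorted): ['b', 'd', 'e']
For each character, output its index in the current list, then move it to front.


MTF encoding:
'd': index 1 in ['b', 'd', 'e'] -> ['d', 'b', 'e']
'd': index 0 in ['d', 'b', 'e'] -> ['d', 'b', 'e']
'b': index 1 in ['d', 'b', 'e'] -> ['b', 'd', 'e']
'd': index 1 in ['b', 'd', 'e'] -> ['d', 'b', 'e']
'd': index 0 in ['d', 'b', 'e'] -> ['d', 'b', 'e']
'b': index 1 in ['d', 'b', 'e'] -> ['b', 'd', 'e']
'd': index 1 in ['b', 'd', 'e'] -> ['d', 'b', 'e']
'e': index 2 in ['d', 'b', 'e'] -> ['e', 'd', 'b']


Output: [1, 0, 1, 1, 0, 1, 1, 2]


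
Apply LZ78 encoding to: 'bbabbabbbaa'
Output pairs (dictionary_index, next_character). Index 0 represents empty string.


LZ78 encoding steps:
Dictionary: {0: ''}
Step 1: w='' (idx 0), next='b' -> output (0, 'b'), add 'b' as idx 1
Step 2: w='b' (idx 1), next='a' -> output (1, 'a'), add 'ba' as idx 2
Step 3: w='b' (idx 1), next='b' -> output (1, 'b'), add 'bb' as idx 3
Step 4: w='' (idx 0), next='a' -> output (0, 'a'), add 'a' as idx 4
Step 5: w='bb' (idx 3), next='b' -> output (3, 'b'), add 'bbb' as idx 5
Step 6: w='a' (idx 4), next='a' -> output (4, 'a'), add 'aa' as idx 6


Encoded: [(0, 'b'), (1, 'a'), (1, 'b'), (0, 'a'), (3, 'b'), (4, 'a')]


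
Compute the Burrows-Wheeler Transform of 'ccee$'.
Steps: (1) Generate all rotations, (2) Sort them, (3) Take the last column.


Rotations (sorted):
  0: $ccee -> last char: e
  1: ccee$ -> last char: $
  2: cee$c -> last char: c
  3: e$cce -> last char: e
  4: ee$cc -> last char: c


BWT = e$cec


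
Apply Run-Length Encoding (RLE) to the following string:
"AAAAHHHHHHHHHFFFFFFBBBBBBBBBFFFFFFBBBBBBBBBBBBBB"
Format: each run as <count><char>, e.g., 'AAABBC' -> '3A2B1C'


Scanning runs left to right:
  i=0: run of 'A' x 4 -> '4A'
  i=4: run of 'H' x 9 -> '9H'
  i=13: run of 'F' x 6 -> '6F'
  i=19: run of 'B' x 9 -> '9B'
  i=28: run of 'F' x 6 -> '6F'
  i=34: run of 'B' x 14 -> '14B'

RLE = 4A9H6F9B6F14B


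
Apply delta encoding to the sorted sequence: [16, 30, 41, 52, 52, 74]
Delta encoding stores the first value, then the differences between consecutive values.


First value: 16
Deltas:
  30 - 16 = 14
  41 - 30 = 11
  52 - 41 = 11
  52 - 52 = 0
  74 - 52 = 22


Delta encoded: [16, 14, 11, 11, 0, 22]


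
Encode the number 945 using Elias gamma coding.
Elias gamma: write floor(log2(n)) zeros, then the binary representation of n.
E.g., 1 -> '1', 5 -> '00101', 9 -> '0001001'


num_bits = floor(log2(945)) + 1 = 10
leading_zeros = num_bits - 1 = 9
binary(945) = 1110110001

Elias gamma(945) = '000000000' + '1110110001' = 0000000001110110001 (19 bits)


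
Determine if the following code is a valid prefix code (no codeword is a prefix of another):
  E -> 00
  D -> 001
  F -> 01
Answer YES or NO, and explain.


Checking each pair (does one codeword prefix another?):
  E='00' vs D='001': prefix -- VIOLATION

NO -- this is NOT a valid prefix code. E (00) is a prefix of D (001).


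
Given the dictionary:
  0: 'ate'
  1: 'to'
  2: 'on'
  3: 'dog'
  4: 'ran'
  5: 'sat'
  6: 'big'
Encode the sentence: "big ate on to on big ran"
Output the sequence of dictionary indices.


Look up each word in the dictionary:
  'big' -> 6
  'ate' -> 0
  'on' -> 2
  'to' -> 1
  'on' -> 2
  'big' -> 6
  'ran' -> 4

Encoded: [6, 0, 2, 1, 2, 6, 4]


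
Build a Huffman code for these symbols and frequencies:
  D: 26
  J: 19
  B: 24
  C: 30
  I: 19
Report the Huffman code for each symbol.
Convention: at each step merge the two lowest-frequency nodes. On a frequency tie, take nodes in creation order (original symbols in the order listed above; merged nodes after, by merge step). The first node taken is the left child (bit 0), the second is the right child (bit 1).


Huffman tree construction:
Step 1: Merge J(19) + I(19) = 38
Step 2: Merge B(24) + D(26) = 50
Step 3: Merge C(30) + (J+I)(38) = 68
Step 4: Merge (B+D)(50) + (C+(J+I))(68) = 118
Read each symbol's code off the tree from the root (left child = 0, right child = 1).

Codes:
  D: 01 (length 2)
  J: 110 (length 3)
  B: 00 (length 2)
  C: 10 (length 2)
  I: 111 (length 3)
Average code length: 274/118 = 2.3220 bits/symbol


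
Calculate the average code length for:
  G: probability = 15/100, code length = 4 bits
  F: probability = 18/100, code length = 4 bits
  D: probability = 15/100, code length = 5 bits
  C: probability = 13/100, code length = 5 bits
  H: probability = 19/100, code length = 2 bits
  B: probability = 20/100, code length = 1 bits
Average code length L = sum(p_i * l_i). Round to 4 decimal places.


Weighted contributions p_i * l_i:
  G: (15/100) * 4 = 60/100
  F: (18/100) * 4 = 72/100
  D: (15/100) * 5 = 75/100
  C: (13/100) * 5 = 65/100
  H: (19/100) * 2 = 38/100
  B: (20/100) * 1 = 20/100
Sum = (60 + 72 + 75 + 65 + 38 + 20)/100 = 330/100

L = 330/100 = 3.3000 bits/symbol
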